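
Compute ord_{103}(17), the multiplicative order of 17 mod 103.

51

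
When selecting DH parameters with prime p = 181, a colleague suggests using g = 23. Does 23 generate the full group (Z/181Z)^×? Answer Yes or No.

Yes

φ(181) = 181 − 1 = 180 = 2^2 · 3^2 · 5.
An element g generates (Z/181Z)^× iff g^(180/q) ≢ 1 (mod 181) for each prime q ∈ {2, 3, 5}.
23^90 ≡ 180 (mod 181)  [q = 2: ≢ 1 ✓]
23^60 ≡ 132 (mod 181)  [q = 3: ≢ 1 ✓]
23^36 ≡ 125 (mod 181)  [q = 5: ≢ 1 ✓]
None equal 1, so ord_181(23) = 180: 23 is a primitive root.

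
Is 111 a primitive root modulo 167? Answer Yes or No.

Yes

φ(167) = 167 − 1 = 166 = 2 · 83.
Test 111^(166/q) mod 167 for each prime factor q of 166:
111^83 ≡ 166 (mod 167)  [q = 2: ≢ 1 ✓]
111^2 ≡ 130 (mod 167)  [q = 83: ≢ 1 ✓]
All checks pass, so 111 has order 166 and is a primitive root modulo 167.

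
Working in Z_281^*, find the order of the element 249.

The order of 249 must divide φ(281) = 281 − 1 = 280 = 2^3 · 5 · 7.
Divisors of 280: 1, 2, 4, 5, 7, 8, 10, 14, 20, 28, 35, 40, 56, 70, 140, 280.
Compute 249^d (mod 281) for the divisors d until we hit 1:
249^1 ≡ 249 (mod 281)
249^2 ≡ 181 (mod 281)
249^4 ≡ 165 (mod 281)
249^5 ≡ 59 (mod 281)
249^7 ≡ 1 (mod 281) ✓
The smallest such exponent is 7, so the order of 249 is 7.

7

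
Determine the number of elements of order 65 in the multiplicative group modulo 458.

0

φ(458) = φ(2)·φ(229) = 1·228 = 228 = 2^2 · 3 · 19.
(Z/458Z)^× is cyclic (|G| = 228); a cyclic group of order m has exactly φ(d) elements of each order d | m, and none otherwise.
65 does not divide 228, so no element of (Z/458Z)^× has order 65.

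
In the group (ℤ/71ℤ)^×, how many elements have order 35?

24

φ(71) = 71 − 1 = 70 = 2 · 5 · 7.
(Z/71Z)^× is cyclic (|G| = 70); a cyclic group of order m has exactly φ(d) elements of each order d | m, and none otherwise.
35 = 5 · 7 divides 70, and φ(35) = 24.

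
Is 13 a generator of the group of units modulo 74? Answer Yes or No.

Yes

φ(74) = φ(2)·φ(37) = 1·36 = 36 = 2^2 · 3^2.
An element g generates (Z/74Z)^× iff g^(36/q) ≢ 1 (mod 74) for each prime q ∈ {2, 3}.
13^18 ≡ 73 (mod 74)  [q = 2: ≢ 1 ✓]
13^12 ≡ 47 (mod 74)  [q = 3: ≢ 1 ✓]
All checks pass, so 13 has order 36 and is a primitive root modulo 74.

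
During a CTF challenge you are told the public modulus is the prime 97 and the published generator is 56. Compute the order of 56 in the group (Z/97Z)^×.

96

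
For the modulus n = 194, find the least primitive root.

φ(194) = φ(2)·φ(97) = 1·96 = 96 = 2^5 · 3.
g is a primitive root iff g^(96/q) ≢ 1 (mod 194) for each prime q ∈ {2, 3}.
g = 2: gcd(2, 194) = 2 > 1, not a unit — skip.
g = 3: 3^48 ≡ 1 — hits 1, so not a primitive root.
g = 4: gcd(4, 194) = 2 > 1, not a unit — skip.
g = 5: 5^48 ≡ 193; 5^32 ≡ 35 — none is 1, so 5 is a primitive root.
Hence the least primitive root of 194 is 5.

5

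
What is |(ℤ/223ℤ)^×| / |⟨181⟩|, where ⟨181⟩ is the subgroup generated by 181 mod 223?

Since 181 ∈ (Z/223Z)^×, its order divides φ(223) = 223 − 1 = 222 = 2 · 3 · 37.
Divisors of 222: 1, 2, 3, 6, 37, 74, 111, 222.
Check 181^d mod 223 for each divisor in increasing order:
181^1 ≡ 181 (mod 223)
181^2 ≡ 203 (mod 223)
181^3 ≡ 171 (mod 223)
181^6 ≡ 28 (mod 223)
181^37 ≡ 39 (mod 223)
181^74 ≡ 183 (mod 223)
181^111 ≡ 1 (mod 223) ✓
Thus |⟨181⟩| = ord(181) = 111.
[(Z/223Z)^× : ⟨181⟩] = 222/111 = 2.

2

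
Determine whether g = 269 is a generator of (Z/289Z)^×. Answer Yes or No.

Yes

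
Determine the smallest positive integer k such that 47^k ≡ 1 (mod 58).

28

Since 47 ∈ (Z/58Z)^×, its order divides φ(58) = φ(2)·φ(29) = 1·28 = 28 = 2^2 · 7.
Divisors of 28: 1, 2, 4, 7, 14, 28.
Check 47^d mod 58 for each divisor in increasing order:
47^1 ≡ 47
47^2 ≡ 5
47^4 ≡ 25
47^7 ≡ 17
47^14 ≡ 57
47^28 ≡ 1
So ord_58(47) = 28.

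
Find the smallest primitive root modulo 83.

φ(83) = 83 − 1 = 82 = 2 · 41.
g is a primitive root iff g^(82/q) ≢ 1 (mod 83) for each prime q ∈ {2, 41}.
g = 2: 2^41 ≡ 82; 2^2 ≡ 4 — none is 1, so 2 is a primitive root.
The smallest primitive root modulo 83 is 2.

2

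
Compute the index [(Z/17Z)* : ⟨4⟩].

4

ord(4) | φ(17) = 17 − 1 = 16 = 2^4.
Divisors of 16: 1, 2, 4, 8, 16.
Test each divisor d:
4^1 ≡ 4 (mod 17)
4^2 ≡ 16 (mod 17)
4^4 ≡ 1 (mod 17) ✓
So ord_17(4) = 4, hence |⟨4⟩| = 4.
Index = |(Z/17Z)^×| / |⟨4⟩| = 16 / 4 = 4.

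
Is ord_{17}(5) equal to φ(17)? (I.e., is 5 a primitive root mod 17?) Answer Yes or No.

Yes

φ(17) = 17 − 1 = 16 = 2^4.
5 is a primitive root mod 17 iff 5^(φ(17)/q) ≢ 1 for every prime q | φ(17), i.e. q ∈ {2}.
5^8 ≡ 16 (mod 17)  [q = 2: ≢ 1 ✓]
Every test exponent gives a nontrivial residue, hence 5 generates the full group.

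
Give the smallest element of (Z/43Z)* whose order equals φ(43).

3

φ(43) = 43 − 1 = 42 = 2 · 3 · 7.
g is a primitive root iff g^(42/q) ≢ 1 (mod 43) for each prime q ∈ {2, 3, 7}.
g = 2: 2^21 ≡ 42; 2^14 ≡ 1 — hits 1, so not a primitive root.
g = 3: 3^21 ≡ 42; 3^14 ≡ 36; 3^6 ≡ 41 — none is 1, so 3 is a primitive root.
Hence the least primitive root of 43 is 3.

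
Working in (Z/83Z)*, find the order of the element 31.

41

By Lagrange's theorem, ord_83(31) divides φ(83) = 83 − 1 = 82 = 2 · 41.
Divisors of 82: 1, 2, 41, 82.
Evaluate successive powers at the divisors of 82:
31^1 ≡ 31 (mod 83)
31^2 ≡ 48 (mod 83)
31^41 ≡ 1 (mod 83) ✓
The smallest such exponent is 41, so the order of 31 is 41.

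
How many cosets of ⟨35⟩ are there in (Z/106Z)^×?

The order of 35 must divide φ(106) = φ(2)·φ(53) = 1·52 = 52 = 2^2 · 13.
Divisors of 52: 1, 2, 4, 13, 26, 52.
Evaluate successive powers at the divisors of 52:
35^1 ≡ 35 (mod 106)
35^2 ≡ 59 (mod 106)
35^4 ≡ 89 (mod 106)
35^13 ≡ 83 (mod 106)
35^26 ≡ 105 (mod 106)
35^52 ≡ 1 (mod 106) ✓
So ord_106(35) = 52, hence |⟨35⟩| = 52.
The index is φ(106) / ord(35) = 52 / 52 = 1.

1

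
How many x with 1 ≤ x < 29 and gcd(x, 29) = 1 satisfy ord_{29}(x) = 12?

0

φ(29) = 29 − 1 = 28 = 2^2 · 7.
Since (Z/29Z)^× is cyclic of order 28, the number of elements of order d is φ(d) when d | 28 and 0 otherwise.
Since 12 ∤ 28, the count is 0.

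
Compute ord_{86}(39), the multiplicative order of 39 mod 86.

14

ord(39) | φ(86) = φ(2)·φ(43) = 1·42 = 42 = 2 · 3 · 7.
Divisors of 42: 1, 2, 3, 6, 7, 14, 21, 42.
Test each divisor d:
39^1 ≡ 39 (mod 86)
39^2 ≡ 59 (mod 86)
39^3 ≡ 65 (mod 86)
39^6 ≡ 11 (mod 86)
39^7 ≡ 85 (mod 86)
39^14 ≡ 1 (mod 86) ✓
Therefore the multiplicative order of 39 modulo 86 is 14.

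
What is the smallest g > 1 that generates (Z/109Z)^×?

6

φ(109) = 109 − 1 = 108 = 2^2 · 3^3.
Test candidates g = 2, 3, … against the prime factors q ∈ {2, 3} of φ(109): g is a generator iff g^(108/q) ≢ 1 for every such q.
g = 2: 2^54 ≡ 108; 2^36 ≡ 1 — hits 1, so not a primitive root.
g = 3: 3^54 ≡ 1 — hits 1, so not a primitive root.
g = 4: 4^54 ≡ 1 — hits 1, so not a primitive root.
g = 5: 5^54 ≡ 1 — hits 1, so not a primitive root.
g = 6: 6^54 ≡ 108; 6^36 ≡ 63 — none is 1, so 6 is a primitive root.
So 6 is the smallest generator of (Z/109Z)^×.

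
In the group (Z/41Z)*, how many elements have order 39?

0

φ(41) = 41 − 1 = 40 = 2^3 · 5.
(Z/41Z)^× is cyclic (|G| = 40); a cyclic group of order m has exactly φ(d) elements of each order d | m, and none otherwise.
39 does not divide 40, so no element of (Z/41Z)^× has order 39.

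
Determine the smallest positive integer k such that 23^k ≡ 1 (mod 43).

21

The order of 23 must divide φ(43) = 43 − 1 = 42 = 2 · 3 · 7.
Divisors of 42: 1, 2, 3, 6, 7, 14, 21, 42.
Test each divisor d:
23^1 ≡ 23 (mod 43)
23^2 ≡ 13 (mod 43)
23^3 ≡ 41 (mod 43)
23^6 ≡ 4 (mod 43)
23^7 ≡ 6 (mod 43)
23^14 ≡ 36 (mod 43)
23^21 ≡ 1 (mod 43) ✓
So ord_43(23) = 21.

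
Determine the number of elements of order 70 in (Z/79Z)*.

0

φ(79) = 79 − 1 = 78 = 2 · 3 · 13.
Since (Z/79Z)^× is cyclic of order 78, the number of elements of order d is φ(d) when d | 78 and 0 otherwise.
70 does not divide 78, so no element of (Z/79Z)^× has order 70.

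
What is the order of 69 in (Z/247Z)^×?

By Lagrange's theorem, ord_247(69) divides φ(247) = φ(13·19) = (13−1)·(19−1) = 12·18 = 216 = 2^3 · 3^3.
Divisors of 216: 1, 2, 3, 4, 6, 8, 9, 12, 18, 24, 27, 36, 54, 72, 108, 216.
Test each divisor d:
69^1 ≡ 69 (mod 247)
69^2 ≡ 68 (mod 247)
69^3 ≡ 246 (mod 247)
69^4 ≡ 178 (mod 247)
69^6 ≡ 1 (mod 247) ✓
The smallest such exponent is 6, so the order of 69 is 6.

6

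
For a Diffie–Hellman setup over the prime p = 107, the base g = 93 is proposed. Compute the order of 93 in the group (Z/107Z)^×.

106

The order of 93 must divide φ(107) = 107 − 1 = 106 = 2 · 53.
Divisors of 106: 1, 2, 53, 106.
Compute 93^d (mod 107) for the divisors d until we hit 1:
93^1 ≡ 93
93^2 ≡ 89
93^53 ≡ 106
93^106 ≡ 1
The smallest such exponent is 106, so the order of 93 is 106.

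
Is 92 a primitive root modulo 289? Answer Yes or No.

Yes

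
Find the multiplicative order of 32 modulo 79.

39

The order of 32 must divide φ(79) = 79 − 1 = 78 = 2 · 3 · 13.
Divisors of 78: 1, 2, 3, 6, 13, 26, 39, 78.
Compute 32^d (mod 79) for the divisors d until we hit 1:
32^1 ≡ 32 (mod 79)
32^2 ≡ 76 (mod 79)
32^3 ≡ 62 (mod 79)
32^6 ≡ 52 (mod 79)
32^13 ≡ 23 (mod 79)
32^26 ≡ 55 (mod 79)
32^39 ≡ 1 (mod 79) ✓
Hence ord(32) = 39.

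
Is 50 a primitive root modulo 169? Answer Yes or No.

Yes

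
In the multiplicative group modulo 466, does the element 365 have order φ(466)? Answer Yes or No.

No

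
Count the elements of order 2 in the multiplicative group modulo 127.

1

φ(127) = 127 − 1 = 126 = 2 · 3^2 · 7.
Since (Z/127Z)^× is cyclic of order 126, the number of elements of order d is φ(d) when d | 126 and 0 otherwise.
2 | 126, and φ(2) = 2 − 1 = 1.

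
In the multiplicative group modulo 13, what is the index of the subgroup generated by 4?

The order of 4 must divide φ(13) = 13 − 1 = 12 = 2^2 · 3.
Divisors of 12: 1, 2, 3, 4, 6, 12.
Evaluate successive powers at the divisors of 12:
4^1 ≡ 4 (mod 13)
4^2 ≡ 3 (mod 13)
4^3 ≡ 12 (mod 13)
4^4 ≡ 9 (mod 13)
4^6 ≡ 1 (mod 13) ✓
The order of 4 is 6, so the subgroup it generates has 6 elements.
Index = |(Z/13Z)^×| / |⟨4⟩| = 12 / 6 = 2.

2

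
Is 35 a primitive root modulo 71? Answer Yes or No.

φ(71) = 71 − 1 = 70 = 2 · 5 · 7.
It suffices to check that the order of 35 is not a proper divisor of 70: compute 35^(70/q) for q ∈ {2, 5, 7}.
35^35 ≡ 70 (mod 71)  [q = 2: ≢ 1 ✓]
35^14 ≡ 25 (mod 71)  [q = 5: ≢ 1 ✓]
35^10 ≡ 45 (mod 71)  [q = 7: ≢ 1 ✓]
All checks pass, so 35 has order 70 and is a primitive root modulo 71.

Yes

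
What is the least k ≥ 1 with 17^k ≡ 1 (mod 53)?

By Lagrange's theorem, ord_53(17) divides φ(53) = 53 − 1 = 52 = 2^2 · 13.
Divisors of 52: 1, 2, 4, 13, 26, 52.
Test each divisor d:
17^1 ≡ 17
17^2 ≡ 24
17^4 ≡ 46
17^13 ≡ 52
17^26 ≡ 1
So ord_53(17) = 26.

26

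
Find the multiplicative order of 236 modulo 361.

Since 236 ∈ (Z/361Z)^×, its order divides φ(361) = φ(19^2) = 19·(19−1) = 342 = 2 · 3^2 · 19.
Divisors of 342: 1, 2, 3, 6, 9, 18, 19, 38, 57, 114, 171, 342.
Check 236^d mod 361 for each divisor in increasing order:
236^1 ≡ 236 (mod 361)
236^2 ≡ 102 (mod 361)
236^3 ≡ 246 (mod 361)
236^6 ≡ 229 (mod 361)
236^9 ≡ 18 (mod 361)
236^18 ≡ 324 (mod 361)
236^19 ≡ 293 (mod 361)
236^38 ≡ 292 (mod 361)
236^57 ≡ 360 (mod 361)
236^114 ≡ 1 (mod 361) ✓
The smallest such exponent is 114, so the order of 236 is 114.

114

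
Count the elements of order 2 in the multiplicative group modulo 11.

1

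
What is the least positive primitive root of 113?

φ(113) = 113 − 1 = 112 = 2^4 · 7.
Test candidates g = 2, 3, … against the prime factors q ∈ {2, 7} of φ(113): g is a generator iff g^(112/q) ≢ 1 for every such q.
g = 2: 2^56 ≡ 1 — hits 1, so not a primitive root.
g = 3: 3^56 ≡ 112; 3^16 ≡ 49 — none is 1, so 3 is a primitive root.
The smallest primitive root modulo 113 is 3.

3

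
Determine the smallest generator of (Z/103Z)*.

5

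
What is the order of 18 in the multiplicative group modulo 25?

Since 18 ∈ (Z/25Z)^×, its order divides φ(25) = φ(5^2) = 5·(5−1) = 20 = 2^2 · 5.
Divisors of 20: 1, 2, 4, 5, 10, 20.
Evaluate successive powers at the divisors of 20:
18^1 ≡ 18 (mod 25)
18^2 ≡ 24 (mod 25)
18^4 ≡ 1 (mod 25) ✓
The smallest such exponent is 4, so the order of 18 is 4.

4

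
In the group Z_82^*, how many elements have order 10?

4

φ(82) = φ(2)·φ(41) = 1·40 = 40 = 2^3 · 5.
In a cyclic group of order 40, there are φ(d) elements of order d for each divisor d of 40, and zero for non-divisors.
10 = 2 · 5 divides 40, and φ(10) = 4.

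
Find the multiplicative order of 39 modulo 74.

36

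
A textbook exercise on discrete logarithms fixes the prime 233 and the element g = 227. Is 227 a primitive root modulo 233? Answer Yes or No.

Yes

φ(233) = 233 − 1 = 232 = 2^3 · 29.
Test 227^(232/q) mod 233 for each prime factor q of 232:
227^116 ≡ 232 (mod 233)  [q = 2: ≢ 1 ✓]
227^8 ≡ 152 (mod 233)  [q = 29: ≢ 1 ✓]
All checks pass, so 227 has order 232 and is a primitive root modulo 233.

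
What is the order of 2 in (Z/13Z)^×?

12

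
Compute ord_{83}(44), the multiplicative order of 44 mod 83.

41

ord(44) | φ(83) = 83 − 1 = 82 = 2 · 41.
Divisors of 82: 1, 2, 41, 82.
Check 44^d mod 83 for each divisor in increasing order:
44^1 ≡ 44 (mod 83)
44^2 ≡ 27 (mod 83)
44^41 ≡ 1 (mod 83) ✓
Hence ord(44) = 41.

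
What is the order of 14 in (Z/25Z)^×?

10

By Lagrange's theorem, ord_25(14) divides φ(25) = φ(5^2) = 5·(5−1) = 20 = 2^2 · 5.
Divisors of 20: 1, 2, 4, 5, 10, 20.
Check 14^d mod 25 for each divisor in increasing order:
14^1 ≡ 14 (mod 25)
14^2 ≡ 21 (mod 25)
14^4 ≡ 16 (mod 25)
14^5 ≡ 24 (mod 25)
14^10 ≡ 1 (mod 25) ✓
So ord_25(14) = 10.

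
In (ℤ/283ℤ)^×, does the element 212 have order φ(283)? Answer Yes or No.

No

φ(283) = 283 − 1 = 282 = 2 · 3 · 47.
It suffices to check that the order of 212 is not a proper divisor of 282: compute 212^(282/q) for q ∈ {2, 3, 47}.
212^141 ≡ 282 (mod 283)  [q = 2: ≢ 1 ✓]
212^94 ≡ 1 (mod 283)  [q = 3: ≡ 1 ✗]
212^6 ≡ 264 (mod 283)  [q = 47: ≢ 1 ✓]
212^94 ≡ 1 shows ord(212) | 94, strictly less than φ(283); not a primitive root.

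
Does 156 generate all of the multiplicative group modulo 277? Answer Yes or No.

No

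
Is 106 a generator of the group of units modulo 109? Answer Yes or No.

No

φ(109) = 109 − 1 = 108 = 2^2 · 3^3.
Test 106^(108/q) mod 109 for each prime factor q of 108:
106^54 ≡ 1 (mod 109)  [q = 2: ≡ 1 ✗]
106^36 ≡ 63 (mod 109)  [q = 3: ≢ 1 ✓]
106^54 ≡ 1 shows ord(106) | 54, strictly less than φ(109); not a primitive root.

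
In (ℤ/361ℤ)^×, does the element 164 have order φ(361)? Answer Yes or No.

No

φ(361) = φ(19^2) = 19·(19−1) = 342 = 2 · 3^2 · 19.
Test 164^(342/q) mod 361 for each prime factor q of 342:
164^171 ≡ 360 (mod 361)  [q = 2: ≢ 1 ✓]
164^114 ≡ 1 (mod 361)  [q = 3: ≡ 1 ✗]
164^18 ≡ 324 (mod 361)  [q = 19: ≢ 1 ✓]
164^114 ≡ 1 shows ord(164) | 114, strictly less than φ(361); not a primitive root.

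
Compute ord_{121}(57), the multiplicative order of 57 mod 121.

110

ord(57) | φ(121) = φ(11^2) = 11·(11−1) = 110 = 2 · 5 · 11.
Divisors of 110: 1, 2, 5, 10, 11, 22, 55, 110.
Compute 57^d (mod 121) for the divisors d until we hit 1:
57^1 ≡ 57 (mod 121)
57^2 ≡ 103 (mod 121)
57^5 ≡ 76 (mod 121)
57^10 ≡ 89 (mod 121)
57^11 ≡ 112 (mod 121)
57^22 ≡ 81 (mod 121)
57^55 ≡ 120 (mod 121)
57^110 ≡ 1 (mod 121) ✓
Therefore the multiplicative order of 57 modulo 121 is 110.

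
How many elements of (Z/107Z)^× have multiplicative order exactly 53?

52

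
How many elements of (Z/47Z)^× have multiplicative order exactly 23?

φ(47) = 47 − 1 = 46 = 2 · 23.
(Z/47Z)^× is cyclic (|G| = 46); a cyclic group of order m has exactly φ(d) elements of each order d | m, and none otherwise.
23 | 46, and φ(23) = 23 − 1 = 22.

22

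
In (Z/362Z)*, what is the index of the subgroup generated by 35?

By Lagrange's theorem, ord_362(35) divides φ(362) = φ(2)·φ(181) = 1·180 = 180 = 2^2 · 3^2 · 5.
Divisors of 180: 1, 2, 3, 4, 5, 6, 9, 10, 12, 15, 18, 20, 30, 36, 45, 60, 90, 180.
Test each divisor d:
35^1 ≡ 35
35^2 ≡ 139
35^3 ≡ 159
35^4 ≡ 135
35^5 ≡ 19
35^6 ≡ 303
35^9 ≡ 31
35^10 ≡ 361
35^12 ≡ 223
35^15 ≡ 343
35^18 ≡ 237
35^20 ≡ 1
So ord_362(35) = 20, hence |⟨35⟩| = 20.
The index is φ(362) / ord(35) = 180 / 20 = 9.

9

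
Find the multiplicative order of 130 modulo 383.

191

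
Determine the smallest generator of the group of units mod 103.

φ(103) = 103 − 1 = 102 = 2 · 3 · 17.
g is a primitive root iff g^(102/q) ≢ 1 (mod 103) for each prime q ∈ {2, 3, 17}.
g = 2: 2^51 ≡ 1 — hits 1, so not a primitive root.
g = 3: 3^51 ≡ 102; 3^34 ≡ 1 — hits 1, so not a primitive root.
g = 4: 4^51 ≡ 1 — hits 1, so not a primitive root.
g = 5: 5^51 ≡ 102; 5^34 ≡ 56; 5^6 ≡ 72 — none is 1, so 5 is a primitive root.
So 5 is the smallest generator of (Z/103Z)^×.

5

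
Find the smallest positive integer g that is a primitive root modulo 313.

10

φ(313) = 313 − 1 = 312 = 2^3 · 3 · 13.
Test candidates g = 2, 3, … against the prime factors q ∈ {2, 3, 13} of φ(313): g is a generator iff g^(312/q) ≢ 1 for every such q.
g = 2: 2^156 ≡ 1 — hits 1, so not a primitive root.
g = 3: 3^156 ≡ 1 — hits 1, so not a primitive root.
g = 4: 4^156 ≡ 1 — hits 1, so not a primitive root.
g = 5: 5^156 ≡ 312; 5^104 ≡ 1 — hits 1, so not a primitive root.
g = 6: 6^156 ≡ 1 — hits 1, so not a primitive root.
g = 7: 7^156 ≡ 312; 7^104 ≡ 1 — hits 1, so not a primitive root.
g = 8: 8^156 ≡ 1 — hits 1, so not a primitive root.
g = 9: 9^156 ≡ 1 — hits 1, so not a primitive root.
g = 10: 10^156 ≡ 312; 10^104 ≡ 214; 10^24 ≡ 103 — none is 1, so 10 is a primitive root.
So 10 is the smallest generator of (Z/313Z)^×.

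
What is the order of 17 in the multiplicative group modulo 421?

210

The order of 17 must divide φ(421) = 421 − 1 = 420 = 2^2 · 3 · 5 · 7.
Divisors of 420: 1, 2, 3, 4, 5, 6, 7, 10, 12, 14, 15, 20, 21, 28, 30, 35, 42, 60, 70, 84, 105, 140, 210, 420.
Evaluate successive powers at the divisors of 420:
17^1 ≡ 17
17^2 ≡ 289
17^3 ≡ 282
17^4 ≡ 163
17^5 ≡ 245
17^6 ≡ 376
17^7 ≡ 77
17^10 ≡ 243
17^12 ≡ 341
17^14 ≡ 35
17^15 ≡ 174
17^20 ≡ 109
17^21 ≡ 169
17^28 ≡ 383
17^30 ≡ 385
17^35 ≡ 21
17^42 ≡ 354
17^60 ≡ 33
17^70 ≡ 20
17^84 ≡ 279
17^105 ≡ 420
17^140 ≡ 400
17^210 ≡ 1
Therefore the multiplicative order of 17 modulo 421 is 210.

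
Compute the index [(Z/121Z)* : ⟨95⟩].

1

The order of 95 must divide φ(121) = φ(11^2) = 11·(11−1) = 110 = 2 · 5 · 11.
Divisors of 110: 1, 2, 5, 10, 11, 22, 55, 110.
Compute 95^d (mod 121) for the divisors d until we hit 1:
95^1 ≡ 95
95^2 ≡ 71
95^5 ≡ 98
95^10 ≡ 45
95^11 ≡ 40
95^22 ≡ 27
95^55 ≡ 120
95^110 ≡ 1
So ord_121(95) = 110, hence |⟨95⟩| = 110.
The index is φ(121) / ord(95) = 110 / 110 = 1.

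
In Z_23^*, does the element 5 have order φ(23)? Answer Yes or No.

Yes

φ(23) = 23 − 1 = 22 = 2 · 11.
5 is a primitive root mod 23 iff 5^(φ(23)/q) ≢ 1 for every prime q | φ(23), i.e. q ∈ {2, 11}.
5^11 ≡ 22 (mod 23)  [q = 2: ≢ 1 ✓]
5^2 ≡ 2 (mod 23)  [q = 11: ≢ 1 ✓]
All checks pass, so 5 has order 22 and is a primitive root modulo 23.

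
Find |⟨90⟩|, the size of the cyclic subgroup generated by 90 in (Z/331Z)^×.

330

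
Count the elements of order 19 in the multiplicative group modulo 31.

0

φ(31) = 31 − 1 = 30 = 2 · 3 · 5.
In a cyclic group of order 30, there are φ(d) elements of order d for each divisor d of 30, and zero for non-divisors.
Here 30 is not a multiple of 19, so there are no elements of order 19.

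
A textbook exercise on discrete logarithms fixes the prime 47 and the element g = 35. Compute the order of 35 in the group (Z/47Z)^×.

46

ord(35) | φ(47) = 47 − 1 = 46 = 2 · 23.
Divisors of 46: 1, 2, 23, 46.
Evaluate successive powers at the divisors of 46:
35^1 ≡ 35 (mod 47)
35^2 ≡ 3 (mod 47)
35^23 ≡ 46 (mod 47)
35^46 ≡ 1 (mod 47) ✓
The smallest such exponent is 46, so the order of 35 is 46.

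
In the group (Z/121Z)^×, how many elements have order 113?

φ(121) = φ(11^2) = 11·(11−1) = 110 = 2 · 5 · 11.
Since (Z/121Z)^× is cyclic of order 110, the number of elements of order d is φ(d) when d | 110 and 0 otherwise.
Since 113 ∤ 110, the count is 0.

0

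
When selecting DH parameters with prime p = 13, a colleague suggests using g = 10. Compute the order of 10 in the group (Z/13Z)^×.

6

ord(10) | φ(13) = 13 − 1 = 12 = 2^2 · 3.
Divisors of 12: 1, 2, 3, 4, 6, 12.
Compute 10^d (mod 13) for the divisors d until we hit 1:
10^1 ≡ 10 (mod 13)
10^2 ≡ 9 (mod 13)
10^3 ≡ 12 (mod 13)
10^4 ≡ 3 (mod 13)
10^6 ≡ 1 (mod 13) ✓
The smallest such exponent is 6, so the order of 10 is 6.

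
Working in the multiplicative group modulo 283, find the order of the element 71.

47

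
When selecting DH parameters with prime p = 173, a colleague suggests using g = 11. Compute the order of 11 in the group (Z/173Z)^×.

172

ord(11) | φ(173) = 173 − 1 = 172 = 2^2 · 43.
Divisors of 172: 1, 2, 4, 43, 86, 172.
Check 11^d mod 173 for each divisor in increasing order:
11^1 ≡ 11 (mod 173)
11^2 ≡ 121 (mod 173)
11^4 ≡ 109 (mod 173)
11^43 ≡ 93 (mod 173)
11^86 ≡ 172 (mod 173)
11^172 ≡ 1 (mod 173) ✓
So ord_173(11) = 172.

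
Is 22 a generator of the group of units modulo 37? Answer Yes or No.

Yes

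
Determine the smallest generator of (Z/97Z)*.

φ(97) = 97 − 1 = 96 = 2^5 · 3.
g is a primitive root iff g^(96/q) ≢ 1 (mod 97) for each prime q ∈ {2, 3}.
g = 2: 2^48 ≡ 1 — hits 1, so not a primitive root.
g = 3: 3^48 ≡ 1 — hits 1, so not a primitive root.
g = 4: 4^48 ≡ 1 — hits 1, so not a primitive root.
g = 5: 5^48 ≡ 96; 5^32 ≡ 35 — none is 1, so 5 is a primitive root.
Hence the least primitive root of 97 is 5.

5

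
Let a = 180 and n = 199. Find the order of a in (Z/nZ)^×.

The order of 180 must divide φ(199) = 199 − 1 = 198 = 2 · 3^2 · 11.
Divisors of 198: 1, 2, 3, 6, 9, 11, 18, 22, 33, 66, 99, 198.
Compute 180^d (mod 199) for the divisors d until we hit 1:
180^1 ≡ 180
180^2 ≡ 162
180^3 ≡ 106
180^6 ≡ 92
180^9 ≡ 1
So ord_199(180) = 9.

9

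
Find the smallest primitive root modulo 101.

2

φ(101) = 101 − 1 = 100 = 2^2 · 5^2.
g is a primitive root iff g^(100/q) ≢ 1 (mod 101) for each prime q ∈ {2, 5}.
g = 2: 2^50 ≡ 100; 2^20 ≡ 95 — none is 1, so 2 is a primitive root.
The smallest primitive root modulo 101 is 2.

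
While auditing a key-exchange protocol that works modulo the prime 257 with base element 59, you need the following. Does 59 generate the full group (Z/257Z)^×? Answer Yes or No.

No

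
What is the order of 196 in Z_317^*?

158

By Lagrange's theorem, ord_317(196) divides φ(317) = 317 − 1 = 316 = 2^2 · 79.
Divisors of 316: 1, 2, 4, 79, 158, 316.
Evaluate successive powers at the divisors of 316:
196^1 ≡ 196 (mod 317)
196^2 ≡ 59 (mod 317)
196^4 ≡ 311 (mod 317)
196^79 ≡ 316 (mod 317)
196^158 ≡ 1 (mod 317) ✓
Therefore the multiplicative order of 196 modulo 317 is 158.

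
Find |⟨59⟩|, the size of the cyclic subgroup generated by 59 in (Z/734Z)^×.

61

ord(59) | φ(734) = φ(2)·φ(367) = 1·366 = 366 = 2 · 3 · 61.
Divisors of 366: 1, 2, 3, 6, 61, 122, 183, 366.
Compute 59^d (mod 734) for the divisors d until we hit 1:
59^1 ≡ 59
59^2 ≡ 545
59^3 ≡ 593
59^6 ≡ 63
59^61 ≡ 1
Therefore the multiplicative order of 59 modulo 734 is 61.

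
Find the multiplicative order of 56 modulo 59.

58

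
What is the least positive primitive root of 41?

φ(41) = 41 − 1 = 40 = 2^3 · 5.
g is a primitive root iff g^(40/q) ≢ 1 (mod 41) for each prime q ∈ {2, 5}.
g = 2: 2^20 ≡ 1 — hits 1, so not a primitive root.
g = 3: 3^20 ≡ 40; 3^8 ≡ 1 — hits 1, so not a primitive root.
g = 4: 4^20 ≡ 1 — hits 1, so not a primitive root.
g = 5: 5^20 ≡ 1 — hits 1, so not a primitive root.
g = 6: 6^20 ≡ 40; 6^8 ≡ 10 — none is 1, so 6 is a primitive root.
The smallest primitive root modulo 41 is 6.

6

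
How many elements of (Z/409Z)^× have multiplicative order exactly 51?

32

φ(409) = 409 − 1 = 408 = 2^3 · 3 · 17.
Since (Z/409Z)^× is cyclic of order 408, the number of elements of order d is φ(d) when d | 408 and 0 otherwise.
51 = 3 · 17 divides 408, and φ(51) = 32.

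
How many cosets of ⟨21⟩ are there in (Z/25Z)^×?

4

By Lagrange's theorem, ord_25(21) divides φ(25) = φ(5^2) = 5·(5−1) = 20 = 2^2 · 5.
Divisors of 20: 1, 2, 4, 5, 10, 20.
Evaluate successive powers at the divisors of 20:
21^1 ≡ 21
21^2 ≡ 16
21^4 ≡ 6
21^5 ≡ 1
Thus |⟨21⟩| = ord(21) = 5.
Index = |(Z/25Z)^×| / |⟨21⟩| = 20 / 5 = 4.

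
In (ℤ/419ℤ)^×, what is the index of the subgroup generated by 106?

2

The order of 106 must divide φ(419) = 419 − 1 = 418 = 2 · 11 · 19.
Divisors of 418: 1, 2, 11, 19, 22, 38, 209, 418.
Check 106^d mod 419 for each divisor in increasing order:
106^1 ≡ 106 (mod 419)
106^2 ≡ 342 (mod 419)
106^11 ≡ 7 (mod 419)
106^19 ≡ 129 (mod 419)
106^22 ≡ 49 (mod 419)
106^38 ≡ 300 (mod 419)
106^209 ≡ 1 (mod 419) ✓
The order of 106 is 209, so the subgroup it generates has 209 elements.
Index = |(Z/419Z)^×| / |⟨106⟩| = 418 / 209 = 2.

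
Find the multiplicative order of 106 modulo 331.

110

ord(106) | φ(331) = 331 − 1 = 330 = 2 · 3 · 5 · 11.
Divisors of 330: 1, 2, 3, 5, 6, 10, 11, 15, 22, 30, 33, 55, 66, 110, 165, 330.
Check 106^d mod 331 for each divisor in increasing order:
106^1 ≡ 106 (mod 331)
106^2 ≡ 313 (mod 331)
106^3 ≡ 78 (mod 331)
106^5 ≡ 251 (mod 331)
106^6 ≡ 126 (mod 331)
106^10 ≡ 111 (mod 331)
106^11 ≡ 181 (mod 331)
106^15 ≡ 57 (mod 331)
106^22 ≡ 323 (mod 331)
106^30 ≡ 270 (mod 331)
106^33 ≡ 207 (mod 331)
106^55 ≡ 330 (mod 331)
106^66 ≡ 150 (mod 331)
106^110 ≡ 1 (mod 331) ✓
Hence ord(106) = 110.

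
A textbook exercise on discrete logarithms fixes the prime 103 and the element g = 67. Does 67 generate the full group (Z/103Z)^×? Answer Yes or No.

Yes

φ(103) = 103 − 1 = 102 = 2 · 3 · 17.
67 is a primitive root mod 103 iff 67^(φ(103)/q) ≢ 1 for every prime q | φ(103), i.e. q ∈ {2, 3, 17}.
67^51 ≡ 102 (mod 103)  [q = 2: ≢ 1 ✓]
67^34 ≡ 56 (mod 103)  [q = 3: ≢ 1 ✓]
67^6 ≡ 9 (mod 103)  [q = 17: ≢ 1 ✓]
None equal 1, so ord_103(67) = 102: 67 is a primitive root.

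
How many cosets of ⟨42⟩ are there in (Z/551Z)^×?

4

By Lagrange's theorem, ord_551(42) divides φ(551) = φ(19·29) = (19−1)·(29−1) = 18·28 = 504 = 2^3 · 3^2 · 7.
Divisors of 504: 1, 2, 3, 4, 6, 7, 8, 9, 12, 14, 18, 21, 24, 28, 36, 42, 56, 63, 72, 84, 126, 168, 252, 504.
Test each divisor d:
42^1 ≡ 42 (mod 551)
42^2 ≡ 111 (mod 551)
42^3 ≡ 254 (mod 551)
42^4 ≡ 199 (mod 551)
42^6 ≡ 49 (mod 551)
42^7 ≡ 405 (mod 551)
42^8 ≡ 480 (mod 551)
42^9 ≡ 324 (mod 551)
42^12 ≡ 197 (mod 551)
42^14 ≡ 378 (mod 551)
42^18 ≡ 286 (mod 551)
42^21 ≡ 463 (mod 551)
42^24 ≡ 239 (mod 551)
42^28 ≡ 175 (mod 551)
42^36 ≡ 248 (mod 551)
42^42 ≡ 30 (mod 551)
42^56 ≡ 320 (mod 551)
42^63 ≡ 115 (mod 551)
42^72 ≡ 343 (mod 551)
42^84 ≡ 349 (mod 551)
42^126 ≡ 1 (mod 551) ✓
The order of 42 is 126, so the subgroup it generates has 126 elements.
The index is φ(551) / ord(42) = 504 / 126 = 4.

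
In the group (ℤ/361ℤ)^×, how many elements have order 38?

18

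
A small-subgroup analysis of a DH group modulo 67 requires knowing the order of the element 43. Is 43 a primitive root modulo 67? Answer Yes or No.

No

φ(67) = 67 − 1 = 66 = 2 · 3 · 11.
It suffices to check that the order of 43 is not a proper divisor of 66: compute 43^(66/q) for q ∈ {2, 3, 11}.
43^33 ≡ 66 (mod 67)  [q = 2: ≢ 1 ✓]
43^22 ≡ 1 (mod 67)  [q = 3: ≡ 1 ✗]
43^6 ≡ 15 (mod 67)  [q = 11: ≢ 1 ✓]
The check at q = 3 fails, so 43 generates a proper subgroup.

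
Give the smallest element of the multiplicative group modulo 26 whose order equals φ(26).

φ(26) = φ(2)·φ(13) = 1·12 = 12 = 2^2 · 3.
g is a primitive root iff g^(12/q) ≢ 1 (mod 26) for each prime q ∈ {2, 3}.
g = 2: gcd(2, 26) = 2 > 1, not a unit — skip.
g = 3: 3^6 ≡ 1 — hits 1, so not a primitive root.
g = 4: gcd(4, 26) = 2 > 1, not a unit — skip.
g = 5: 5^6 ≡ 25; 5^4 ≡ 1 — hits 1, so not a primitive root.
g = 6: gcd(6, 26) = 2 > 1, not a unit — skip.
g = 7: 7^6 ≡ 25; 7^4 ≡ 9 — none is 1, so 7 is a primitive root.
So 7 is the smallest generator of (Z/26Z)^×.

7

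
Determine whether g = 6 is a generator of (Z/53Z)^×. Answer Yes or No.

No

φ(53) = 53 − 1 = 52 = 2^2 · 13.
An element g generates (Z/53Z)^× iff g^(52/q) ≢ 1 (mod 53) for each prime q ∈ {2, 13}.
6^26 ≡ 1 (mod 53)  [q = 2: ≡ 1 ✗]
6^4 ≡ 24 (mod 53)  [q = 13: ≢ 1 ✓]
The check at q = 2 fails, so 6 generates a proper subgroup.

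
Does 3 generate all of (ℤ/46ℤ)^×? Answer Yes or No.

No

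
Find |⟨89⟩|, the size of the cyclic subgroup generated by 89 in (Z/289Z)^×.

By Lagrange's theorem, ord_289(89) divides φ(289) = φ(17^2) = 17·(17−1) = 272 = 2^4 · 17.
Divisors of 272: 1, 2, 4, 8, 16, 17, 34, 68, 136, 272.
Compute 89^d (mod 289) for the divisors d until we hit 1:
89^1 ≡ 89 (mod 289)
89^2 ≡ 118 (mod 289)
89^4 ≡ 52 (mod 289)
89^8 ≡ 103 (mod 289)
89^16 ≡ 205 (mod 289)
89^17 ≡ 38 (mod 289)
89^34 ≡ 288 (mod 289)
89^68 ≡ 1 (mod 289) ✓
Hence ord(89) = 68.

68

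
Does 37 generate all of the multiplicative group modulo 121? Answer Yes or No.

φ(121) = φ(11^2) = 11·(11−1) = 110 = 2 · 5 · 11.
37 is a primitive root mod 121 iff 37^(φ(121)/q) ≢ 1 for every prime q | φ(121), i.e. q ∈ {2, 5, 11}.
37^55 ≡ 1 (mod 121)  [q = 2: ≡ 1 ✗]
37^22 ≡ 27 (mod 121)  [q = 5: ≢ 1 ✓]
37^10 ≡ 12 (mod 121)  [q = 11: ≢ 1 ✓]
Since 37^55 ≡ 1, the order of 37 divides 55 < 110, so 37 is not a primitive root.

No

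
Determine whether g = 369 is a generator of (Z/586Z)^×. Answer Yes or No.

Yes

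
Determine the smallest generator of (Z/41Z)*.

φ(41) = 41 − 1 = 40 = 2^3 · 5.
g is a primitive root iff g^(40/q) ≢ 1 (mod 41) for each prime q ∈ {2, 5}.
g = 2: 2^20 ≡ 1 — hits 1, so not a primitive root.
g = 3: 3^20 ≡ 40; 3^8 ≡ 1 — hits 1, so not a primitive root.
g = 4: 4^20 ≡ 1 — hits 1, so not a primitive root.
g = 5: 5^20 ≡ 1 — hits 1, so not a primitive root.
g = 6: 6^20 ≡ 40; 6^8 ≡ 10 — none is 1, so 6 is a primitive root.
Hence the least primitive root of 41 is 6.

6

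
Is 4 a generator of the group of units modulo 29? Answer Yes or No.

No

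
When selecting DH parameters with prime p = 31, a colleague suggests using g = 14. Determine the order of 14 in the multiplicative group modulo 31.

By Lagrange's theorem, ord_31(14) divides φ(31) = 31 − 1 = 30 = 2 · 3 · 5.
Divisors of 30: 1, 2, 3, 5, 6, 10, 15, 30.
Compute 14^d (mod 31) for the divisors d until we hit 1:
14^1 ≡ 14 (mod 31)
14^2 ≡ 10 (mod 31)
14^3 ≡ 16 (mod 31)
14^5 ≡ 5 (mod 31)
14^6 ≡ 8 (mod 31)
14^10 ≡ 25 (mod 31)
14^15 ≡ 1 (mod 31) ✓
The smallest such exponent is 15, so the order of 14 is 15.

15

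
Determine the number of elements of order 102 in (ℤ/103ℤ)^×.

φ(103) = 103 − 1 = 102 = 2 · 3 · 17.
Since (Z/103Z)^× is cyclic of order 102, the number of elements of order d is φ(d) when d | 102 and 0 otherwise.
102 = 2 · 3 · 17 divides 102, and φ(102) = 32.

32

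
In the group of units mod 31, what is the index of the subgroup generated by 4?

ord(4) | φ(31) = 31 − 1 = 30 = 2 · 3 · 5.
Divisors of 30: 1, 2, 3, 5, 6, 10, 15, 30.
Compute 4^d (mod 31) for the divisors d until we hit 1:
4^1 ≡ 4 (mod 31)
4^2 ≡ 16 (mod 31)
4^3 ≡ 2 (mod 31)
4^5 ≡ 1 (mod 31) ✓
Thus |⟨4⟩| = ord(4) = 5.
[(Z/31Z)^× : ⟨4⟩] = 30/5 = 6.

6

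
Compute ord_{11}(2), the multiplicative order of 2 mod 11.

By Lagrange's theorem, ord_11(2) divides φ(11) = 11 − 1 = 10 = 2 · 5.
Divisors of 10: 1, 2, 5, 10.
Test each divisor d:
2^1 ≡ 2 (mod 11)
2^2 ≡ 4 (mod 11)
2^5 ≡ 10 (mod 11)
2^10 ≡ 1 (mod 11) ✓
The smallest such exponent is 10, so the order of 2 is 10.

10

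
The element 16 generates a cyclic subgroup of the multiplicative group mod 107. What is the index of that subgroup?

2

ord(16) | φ(107) = 107 − 1 = 106 = 2 · 53.
Divisors of 106: 1, 2, 53, 106.
Check 16^d mod 107 for each divisor in increasing order:
16^1 ≡ 16 (mod 107)
16^2 ≡ 42 (mod 107)
16^53 ≡ 1 (mod 107) ✓
So ord_107(16) = 53, hence |⟨16⟩| = 53.
Index = |(Z/107Z)^×| / |⟨16⟩| = 106 / 53 = 2.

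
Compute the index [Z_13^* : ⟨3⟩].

By Lagrange's theorem, ord_13(3) divides φ(13) = 13 − 1 = 12 = 2^2 · 3.
Divisors of 12: 1, 2, 3, 4, 6, 12.
Check 3^d mod 13 for each divisor in increasing order:
3^1 ≡ 3 (mod 13)
3^2 ≡ 9 (mod 13)
3^3 ≡ 1 (mod 13) ✓
So ord_13(3) = 3, hence |⟨3⟩| = 3.
[(Z/13Z)^× : ⟨3⟩] = 12/3 = 4.

4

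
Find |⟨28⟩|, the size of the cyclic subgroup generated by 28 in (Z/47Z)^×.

23

The order of 28 must divide φ(47) = 47 − 1 = 46 = 2 · 23.
Divisors of 46: 1, 2, 23, 46.
Test each divisor d:
28^1 ≡ 28 (mod 47)
28^2 ≡ 32 (mod 47)
28^23 ≡ 1 (mod 47) ✓
The smallest such exponent is 23, so the order of 28 is 23.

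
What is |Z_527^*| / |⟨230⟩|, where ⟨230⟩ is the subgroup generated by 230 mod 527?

4

Since 230 ∈ (Z/527Z)^×, its order divides φ(527) = φ(17·31) = (17−1)·(31−1) = 16·30 = 480 = 2^5 · 3 · 5.
Divisors of 480: 1, 2, 3, 4, 5, 6, 8, 10, 12, 15, 16, 20, 24, 30, 32, 40, 48, 60, 80, 96, 120, 160, 240, 480.
Compute 230^d (mod 527) for the divisors d until we hit 1:
230^1 ≡ 230 (mod 527)
230^2 ≡ 200 (mod 527)
230^3 ≡ 151 (mod 527)
230^4 ≡ 475 (mod 527)
230^5 ≡ 161 (mod 527)
230^6 ≡ 140 (mod 527)
230^8 ≡ 69 (mod 527)
230^10 ≡ 98 (mod 527)
230^12 ≡ 101 (mod 527)
230^15 ≡ 495 (mod 527)
230^16 ≡ 18 (mod 527)
230^20 ≡ 118 (mod 527)
230^24 ≡ 188 (mod 527)
230^30 ≡ 497 (mod 527)
230^32 ≡ 324 (mod 527)
230^40 ≡ 222 (mod 527)
230^48 ≡ 35 (mod 527)
230^60 ≡ 373 (mod 527)
230^80 ≡ 273 (mod 527)
230^96 ≡ 171 (mod 527)
230^120 ≡ 1 (mod 527) ✓
The order of 230 is 120, so the subgroup it generates has 120 elements.
Index = |(Z/527Z)^×| / |⟨230⟩| = 480 / 120 = 4.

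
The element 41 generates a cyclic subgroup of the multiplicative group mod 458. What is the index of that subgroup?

1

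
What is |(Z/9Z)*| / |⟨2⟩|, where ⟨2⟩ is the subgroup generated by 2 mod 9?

By Lagrange's theorem, ord_9(2) divides φ(9) = φ(3^2) = 3·(3−1) = 6 = 2 · 3.
Divisors of 6: 1, 2, 3, 6.
Evaluate successive powers at the divisors of 6:
2^1 ≡ 2
2^2 ≡ 4
2^3 ≡ 8
2^6 ≡ 1
Thus |⟨2⟩| = ord(2) = 6.
The index is φ(9) / ord(2) = 6 / 6 = 1.

1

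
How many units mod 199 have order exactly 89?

0

φ(199) = 199 − 1 = 198 = 2 · 3^2 · 11.
Since (Z/199Z)^× is cyclic of order 198, the number of elements of order d is φ(d) when d | 198 and 0 otherwise.
Since 89 ∤ 198, the count is 0.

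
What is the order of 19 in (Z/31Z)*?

15

By Lagrange's theorem, ord_31(19) divides φ(31) = 31 − 1 = 30 = 2 · 3 · 5.
Divisors of 30: 1, 2, 3, 5, 6, 10, 15, 30.
Evaluate successive powers at the divisors of 30:
19^1 ≡ 19 (mod 31)
19^2 ≡ 20 (mod 31)
19^3 ≡ 8 (mod 31)
19^5 ≡ 5 (mod 31)
19^6 ≡ 2 (mod 31)
19^10 ≡ 25 (mod 31)
19^15 ≡ 1 (mod 31) ✓
So ord_31(19) = 15.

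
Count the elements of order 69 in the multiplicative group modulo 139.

44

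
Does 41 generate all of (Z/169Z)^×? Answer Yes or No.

φ(169) = φ(13^2) = 13·(13−1) = 156 = 2^2 · 3 · 13.
41 is a primitive root mod 169 iff 41^(φ(169)/q) ≢ 1 for every prime q | φ(169), i.e. q ∈ {2, 3, 13}.
41^78 ≡ 168 (mod 169)  [q = 2: ≢ 1 ✓]
41^52 ≡ 146 (mod 169)  [q = 3: ≢ 1 ✓]
41^12 ≡ 105 (mod 169)  [q = 13: ≢ 1 ✓]
None equal 1, so ord_169(41) = 156: 41 is a primitive root.

Yes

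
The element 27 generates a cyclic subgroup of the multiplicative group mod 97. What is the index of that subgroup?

6

By Lagrange's theorem, ord_97(27) divides φ(97) = 97 − 1 = 96 = 2^5 · 3.
Divisors of 96: 1, 2, 3, 4, 6, 8, 12, 16, 24, 32, 48, 96.
Test each divisor d:
27^1 ≡ 27
27^2 ≡ 50
27^3 ≡ 89
27^4 ≡ 75
27^6 ≡ 64
27^8 ≡ 96
27^12 ≡ 22
27^16 ≡ 1
So ord_97(27) = 16, hence |⟨27⟩| = 16.
Index = |(Z/97Z)^×| / |⟨27⟩| = 96 / 16 = 6.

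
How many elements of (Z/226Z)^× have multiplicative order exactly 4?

φ(226) = φ(2)·φ(113) = 1·112 = 112 = 2^4 · 7.
In a cyclic group of order 112, there are φ(d) elements of order d for each divisor d of 112, and zero for non-divisors.
4 = 2^2 divides 112, and φ(4) = 2.

2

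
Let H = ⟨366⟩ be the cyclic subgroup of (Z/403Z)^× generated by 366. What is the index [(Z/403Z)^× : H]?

30

By Lagrange's theorem, ord_403(366) divides φ(403) = φ(13·31) = (13−1)·(31−1) = 12·30 = 360 = 2^3 · 3^2 · 5.
Divisors of 360: 1, 2, 3, 4, 5, 6, 8, 9, 10, 12, 15, 18, 20, 24, 30, 36, 40, 45, 60, 72, 90, 120, 180, 360.
Compute 366^d (mod 403) for the divisors d until we hit 1:
366^1 ≡ 366 (mod 403)
366^2 ≡ 160 (mod 403)
366^3 ≡ 125 (mod 403)
366^4 ≡ 211 (mod 403)
366^5 ≡ 253 (mod 403)
366^6 ≡ 311 (mod 403)
366^8 ≡ 191 (mod 403)
366^9 ≡ 187 (mod 403)
366^10 ≡ 335 (mod 403)
366^12 ≡ 1 (mod 403) ✓
So ord_403(366) = 12, hence |⟨366⟩| = 12.
[(Z/403Z)^× : ⟨366⟩] = 360/12 = 30.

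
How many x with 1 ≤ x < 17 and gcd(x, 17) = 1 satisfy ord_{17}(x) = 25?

0

φ(17) = 17 − 1 = 16 = 2^4.
(Z/17Z)^× is cyclic (|G| = 16); a cyclic group of order m has exactly φ(d) elements of each order d | m, and none otherwise.
Here 16 is not a multiple of 25, so there are no elements of order 25.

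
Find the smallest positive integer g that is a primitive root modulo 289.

3

φ(289) = φ(17^2) = 17·(17−1) = 272 = 2^4 · 17.
g is a primitive root iff g^(272/q) ≢ 1 (mod 289) for each prime q ∈ {2, 17}.
g = 2: 2^136 ≡ 1 — hits 1, so not a primitive root.
g = 3: 3^136 ≡ 288; 3^16 ≡ 171 — none is 1, so 3 is a primitive root.
So 3 is the smallest generator of (Z/289Z)^×.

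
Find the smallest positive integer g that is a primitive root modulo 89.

φ(89) = 89 − 1 = 88 = 2^3 · 11.
g is a primitive root iff g^(88/q) ≢ 1 (mod 89) for each prime q ∈ {2, 11}.
g = 2: 2^44 ≡ 1 — hits 1, so not a primitive root.
g = 3: 3^44 ≡ 88; 3^8 ≡ 64 — none is 1, so 3 is a primitive root.
Hence the least primitive root of 89 is 3.

3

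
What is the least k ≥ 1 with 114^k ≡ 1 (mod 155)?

30

Since 114 ∈ (Z/155Z)^×, its order divides φ(155) = φ(5·31) = (5−1)·(31−1) = 4·30 = 120 = 2^3 · 3 · 5.
Divisors of 120: 1, 2, 3, 4, 5, 6, 8, 10, 12, 15, 20, 24, 30, 40, 60, 120.
Evaluate successive powers at the divisors of 120:
114^1 ≡ 114 (mod 155)
114^2 ≡ 131 (mod 155)
114^3 ≡ 54 (mod 155)
114^4 ≡ 111 (mod 155)
114^5 ≡ 99 (mod 155)
114^6 ≡ 126 (mod 155)
114^8 ≡ 76 (mod 155)
114^10 ≡ 36 (mod 155)
114^12 ≡ 66 (mod 155)
114^15 ≡ 154 (mod 155)
114^20 ≡ 56 (mod 155)
114^24 ≡ 16 (mod 155)
114^30 ≡ 1 (mod 155) ✓
The smallest such exponent is 30, so the order of 114 is 30.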